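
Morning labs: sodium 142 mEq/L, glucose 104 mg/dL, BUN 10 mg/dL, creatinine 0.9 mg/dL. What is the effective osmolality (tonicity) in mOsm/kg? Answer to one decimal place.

289.8 mOsm/kg

Effective osmolality excludes urea (freely permeant across cell membranes):
2·Na + glucose/18
= 2·142 + 104/18
= 284 + 5.78
= 289.78 mOsm/kg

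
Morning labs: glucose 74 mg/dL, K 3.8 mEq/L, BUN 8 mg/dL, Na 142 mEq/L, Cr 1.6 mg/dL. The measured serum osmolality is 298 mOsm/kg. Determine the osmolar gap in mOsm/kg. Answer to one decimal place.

7.0 mOsm/kg

Calculated osmolality = 2·Na + glucose/18 + BUN/2.8
= 2·142 + 74/18 + 8/2.8
= 284 + 4.11 + 2.86
= 290.97 mOsm/kg ≈ 291.0 mOsm/kg
Osmolar gap = measured − calculated = 298 − 291.0 = 7.0 mOsm/kg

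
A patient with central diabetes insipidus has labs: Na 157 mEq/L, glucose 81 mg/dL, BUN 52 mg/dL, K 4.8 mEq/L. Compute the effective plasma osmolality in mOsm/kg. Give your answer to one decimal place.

Effective osmolality excludes urea (freely permeant across cell membranes):
2·Na + glucose/18
= 2·157 + 81/18
= 314 + 4.5
= 318.5 mOsm/kg

318.5 mOsm/kg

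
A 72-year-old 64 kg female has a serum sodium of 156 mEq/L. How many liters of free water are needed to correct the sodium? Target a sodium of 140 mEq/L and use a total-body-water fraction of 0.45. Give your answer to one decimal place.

3.3 L

TBW = 0.45 · 64 = 28.8 L
Free water deficit = TBW · (Na/140 − 1)
= 28.8 · (156/140 − 1)
= 28.8 · 0.1143
= 3.29 L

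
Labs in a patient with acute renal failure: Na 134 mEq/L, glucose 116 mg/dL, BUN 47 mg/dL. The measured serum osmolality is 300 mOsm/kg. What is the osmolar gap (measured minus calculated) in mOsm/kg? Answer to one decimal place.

Calculated osmolality = 2·Na + glucose/18 + BUN/2.8
= 2·134 + 116/18 + 47/2.8
= 268 + 6.44 + 16.79
= 291.23 mOsm/kg ≈ 291.2 mOsm/kg
Osmolar gap = measured − calculated = 300 − 291.2 = 8.8 mOsm/kg

8.8 mOsm/kg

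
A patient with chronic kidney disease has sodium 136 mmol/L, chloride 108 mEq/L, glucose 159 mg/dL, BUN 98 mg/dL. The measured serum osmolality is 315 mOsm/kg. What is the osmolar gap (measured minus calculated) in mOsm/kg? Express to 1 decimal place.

-0.8 mOsm/kg

Calculated osmolality = 2·Na + glucose/18 + BUN/2.8
= 2·136 + 159/18 + 98/2.8
= 272 + 8.83 + 35
= 315.83 mOsm/kg ≈ 315.8 mOsm/kg
Osmolar gap = measured − calculated = 315 − 315.8 = -0.8 mOsm/kg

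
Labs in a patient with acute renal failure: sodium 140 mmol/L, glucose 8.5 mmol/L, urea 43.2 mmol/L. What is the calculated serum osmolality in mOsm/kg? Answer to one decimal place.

Calculated osmolality = 2·Na + glucose + urea
= 2·140 + 8.5 + 43.2
= 280 + 8.50 + 43.20
= 331.7 mOsm/kg

331.7 mOsm/kg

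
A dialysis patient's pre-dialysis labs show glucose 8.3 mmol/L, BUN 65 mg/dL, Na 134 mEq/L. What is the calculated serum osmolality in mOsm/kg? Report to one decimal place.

Calculated osmolality = 2·Na + glucose + BUN/2.8
= 2·134 + 8.3 + 65/2.8
= 268 + 8.30 + 23.21
= 299.51 mOsm/kg

299.5 mOsm/kg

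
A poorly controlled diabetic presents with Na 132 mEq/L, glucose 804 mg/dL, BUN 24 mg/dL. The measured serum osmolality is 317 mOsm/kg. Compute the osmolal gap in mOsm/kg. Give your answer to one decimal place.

-0.2 mOsm/kg

Calculated osmolality = 2·Na + glucose/18 + BUN/2.8
= 2·132 + 804/18 + 24/2.8
= 264 + 44.67 + 8.57
= 317.24 mOsm/kg ≈ 317.2 mOsm/kg
Osmolar gap = measured − calculated = 317 − 317.2 = -0.2 mOsm/kg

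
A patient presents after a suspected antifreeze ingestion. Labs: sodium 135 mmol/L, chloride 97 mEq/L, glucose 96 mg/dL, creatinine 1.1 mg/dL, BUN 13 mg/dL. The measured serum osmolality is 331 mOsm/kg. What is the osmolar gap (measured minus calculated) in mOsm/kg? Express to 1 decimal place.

51.0 mOsm/kg

Calculated osmolality = 2·Na + glucose/18 + BUN/2.8
= 2·135 + 96/18 + 13/2.8
= 270 + 5.33 + 4.64
= 279.97 mOsm/kg ≈ 280.0 mOsm/kg
Osmolar gap = measured − calculated = 331 − 280.0 = 51.0 mOsm/kg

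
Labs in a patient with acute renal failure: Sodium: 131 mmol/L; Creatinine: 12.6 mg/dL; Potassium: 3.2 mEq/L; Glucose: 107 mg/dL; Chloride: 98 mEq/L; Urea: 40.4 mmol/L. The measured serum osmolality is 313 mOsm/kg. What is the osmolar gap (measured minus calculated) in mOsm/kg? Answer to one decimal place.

Calculated osmolality = 2·Na + glucose/18 + urea
= 2·131 + 107/18 + 40.4
= 262 + 5.94 + 40.40
= 308.34 mOsm/kg ≈ 308.3 mOsm/kg
Osmolar gap = measured − calculated = 313 − 308.3 = 4.7 mOsm/kg

4.7 mOsm/kg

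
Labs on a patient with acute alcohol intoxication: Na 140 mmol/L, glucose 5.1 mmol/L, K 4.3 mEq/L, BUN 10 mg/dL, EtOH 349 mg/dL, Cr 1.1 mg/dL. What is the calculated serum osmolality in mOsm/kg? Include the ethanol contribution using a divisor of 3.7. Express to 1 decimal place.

Calculated osmolality = 2·Na + glucose + BUN/2.8 + ethanol/3.7
= 2·140 + 5.1 + 10/2.8 + 349/3.7
= 280 + 5.10 + 3.57 + 94.32
= 382.99 mOsm/kg

383.0 mOsm/kg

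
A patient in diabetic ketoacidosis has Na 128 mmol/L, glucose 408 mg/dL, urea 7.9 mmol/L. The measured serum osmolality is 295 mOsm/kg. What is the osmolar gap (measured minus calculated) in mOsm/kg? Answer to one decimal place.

Calculated osmolality = 2·Na + glucose/18 + urea
= 2·128 + 408/18 + 7.9
= 256 + 22.67 + 7.90
= 286.57 mOsm/kg ≈ 286.6 mOsm/kg
Osmolar gap = measured − calculated = 295 − 286.6 = 8.4 mOsm/kg

8.4 mOsm/kg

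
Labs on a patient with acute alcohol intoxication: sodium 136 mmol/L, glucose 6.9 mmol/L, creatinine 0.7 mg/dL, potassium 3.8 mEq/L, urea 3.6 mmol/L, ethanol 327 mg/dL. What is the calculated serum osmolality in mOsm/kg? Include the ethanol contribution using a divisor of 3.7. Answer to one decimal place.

Calculated osmolality = 2·Na + glucose + urea + ethanol/3.7
= 2·136 + 6.9 + 3.6 + 327/3.7
= 272 + 6.90 + 3.60 + 88.38
= 370.88 mOsm/kg

370.9 mOsm/kg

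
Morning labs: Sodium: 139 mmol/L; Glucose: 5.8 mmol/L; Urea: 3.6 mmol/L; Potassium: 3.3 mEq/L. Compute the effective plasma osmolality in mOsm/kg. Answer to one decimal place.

Effective osmolality excludes urea (freely permeant across cell membranes):
2·Na + glucose
= 2·139 + 5.8
= 278 + 5.8
= 283.8 mOsm/kg

283.8 mOsm/kg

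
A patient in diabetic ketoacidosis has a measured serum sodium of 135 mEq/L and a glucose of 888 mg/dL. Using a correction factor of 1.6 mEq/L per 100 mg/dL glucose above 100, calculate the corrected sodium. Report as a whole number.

148 mEq/L

Corrected Na = measured Na + 1.6 · (glucose − 100)/100
= 135 + 1.6 · (888 − 100)/100
= 135 + 12.6
= 147.6 mEq/L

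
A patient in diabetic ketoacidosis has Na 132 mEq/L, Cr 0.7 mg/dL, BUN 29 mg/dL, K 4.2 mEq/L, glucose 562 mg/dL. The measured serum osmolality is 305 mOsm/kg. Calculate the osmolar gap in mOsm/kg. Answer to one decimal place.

-0.6 mOsm/kg

Calculated osmolality = 2·Na + glucose/18 + BUN/2.8
= 2·132 + 562/18 + 29/2.8
= 264 + 31.22 + 10.36
= 305.58 mOsm/kg ≈ 305.6 mOsm/kg
Osmolar gap = measured − calculated = 305 − 305.6 = -0.6 mOsm/kg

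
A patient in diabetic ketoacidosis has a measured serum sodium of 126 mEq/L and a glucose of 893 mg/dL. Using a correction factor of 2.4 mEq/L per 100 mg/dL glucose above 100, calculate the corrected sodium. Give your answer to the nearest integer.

145 mEq/L

Corrected Na = measured Na + 2.4 · (glucose − 100)/100
= 126 + 2.4 · (893 − 100)/100
= 126 + 19
= 145 mEq/L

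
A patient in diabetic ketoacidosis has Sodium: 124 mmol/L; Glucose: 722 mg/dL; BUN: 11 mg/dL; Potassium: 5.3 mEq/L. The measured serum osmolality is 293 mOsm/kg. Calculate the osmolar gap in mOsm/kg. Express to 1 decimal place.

1.0 mOsm/kg

Calculated osmolality = 2·Na + glucose/18 + BUN/2.8
= 2·124 + 722/18 + 11/2.8
= 248 + 40.11 + 3.93
= 292.04 mOsm/kg ≈ 292.0 mOsm/kg
Osmolar gap = measured − calculated = 293 − 292.0 = 1.0 mOsm/kg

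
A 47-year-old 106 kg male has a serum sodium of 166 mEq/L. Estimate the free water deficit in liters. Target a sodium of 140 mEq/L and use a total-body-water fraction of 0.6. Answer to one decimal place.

TBW = 0.6 · 106 = 63.6 L
Free water deficit = TBW · (Na/140 − 1)
= 63.6 · (166/140 − 1)
= 63.6 · 0.1857
= 11.81 L

11.8 L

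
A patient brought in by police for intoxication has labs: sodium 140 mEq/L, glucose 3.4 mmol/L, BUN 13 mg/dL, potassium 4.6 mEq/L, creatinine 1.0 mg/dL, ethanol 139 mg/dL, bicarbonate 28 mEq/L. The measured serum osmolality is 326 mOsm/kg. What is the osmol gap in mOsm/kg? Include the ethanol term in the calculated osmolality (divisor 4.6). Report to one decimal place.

Calculated osmolality = 2·Na + glucose + BUN/2.8 + ethanol/4.6
= 2·140 + 3.4 + 13/2.8 + 139/4.6
= 280 + 3.40 + 4.64 + 30.22
= 318.26 mOsm/kg ≈ 318.3 mOsm/kg
Osmolar gap = measured − calculated = 326 − 318.3 = 7.7 mOsm/kg

7.7 mOsm/kg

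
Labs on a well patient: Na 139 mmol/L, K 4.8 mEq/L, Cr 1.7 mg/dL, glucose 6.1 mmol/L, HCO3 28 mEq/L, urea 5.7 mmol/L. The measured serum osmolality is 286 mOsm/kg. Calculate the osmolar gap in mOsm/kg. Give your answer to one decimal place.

Calculated osmolality = 2·Na + glucose + urea
= 2·139 + 6.1 + 5.7
= 278 + 6.10 + 5.70
= 289.8 mOsm/kg ≈ 289.8 mOsm/kg
Osmolar gap = measured − calculated = 286 − 289.8 = -3.8 mOsm/kg

-3.8 mOsm/kg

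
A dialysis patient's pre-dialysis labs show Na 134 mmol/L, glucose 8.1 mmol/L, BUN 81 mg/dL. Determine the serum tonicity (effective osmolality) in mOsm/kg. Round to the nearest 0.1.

Effective osmolality excludes urea (freely permeant across cell membranes):
2·Na + glucose
= 2·134 + 8.1
= 268 + 8.1
= 276.1 mOsm/kg

276.1 mOsm/kg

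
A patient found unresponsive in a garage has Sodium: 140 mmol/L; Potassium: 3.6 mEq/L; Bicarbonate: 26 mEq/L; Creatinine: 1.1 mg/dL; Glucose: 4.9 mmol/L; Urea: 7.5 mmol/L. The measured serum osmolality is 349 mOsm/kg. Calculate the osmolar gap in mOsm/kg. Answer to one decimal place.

Calculated osmolality = 2·Na + glucose + urea
= 2·140 + 4.9 + 7.5
= 280 + 4.90 + 7.50
= 292.4 mOsm/kg ≈ 292.4 mOsm/kg
Osmolar gap = measured − calculated = 349 − 292.4 = 56.6 mOsm/kg

56.6 mOsm/kg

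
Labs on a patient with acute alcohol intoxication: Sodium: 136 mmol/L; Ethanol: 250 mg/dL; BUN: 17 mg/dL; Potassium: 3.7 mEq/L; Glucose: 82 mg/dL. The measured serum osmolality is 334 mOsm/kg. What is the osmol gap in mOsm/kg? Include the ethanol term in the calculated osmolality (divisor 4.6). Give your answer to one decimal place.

-3.0 mOsm/kg

Calculated osmolality = 2·Na + glucose/18 + BUN/2.8 + ethanol/4.6
= 2·136 + 82/18 + 17/2.8 + 250/4.6
= 272 + 4.56 + 6.07 + 54.35
= 336.98 mOsm/kg ≈ 337.0 mOsm/kg
Osmolar gap = measured − calculated = 334 − 337.0 = -3.0 mOsm/kg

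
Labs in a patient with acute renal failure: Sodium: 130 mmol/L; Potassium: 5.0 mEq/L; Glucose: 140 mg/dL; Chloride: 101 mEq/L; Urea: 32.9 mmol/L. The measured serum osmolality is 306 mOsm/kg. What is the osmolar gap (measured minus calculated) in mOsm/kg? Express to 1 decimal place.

5.3 mOsm/kg

Calculated osmolality = 2·Na + glucose/18 + urea
= 2·130 + 140/18 + 32.9
= 260 + 7.78 + 32.90
= 300.68 mOsm/kg ≈ 300.7 mOsm/kg
Osmolar gap = measured − calculated = 306 − 300.7 = 5.3 mOsm/kg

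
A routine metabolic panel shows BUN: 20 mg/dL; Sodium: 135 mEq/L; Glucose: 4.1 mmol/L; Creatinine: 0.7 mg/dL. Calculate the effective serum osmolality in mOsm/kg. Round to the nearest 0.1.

274.1 mOsm/kg

Effective osmolality excludes urea (freely permeant across cell membranes):
2·Na + glucose
= 2·135 + 4.1
= 270 + 4.1
= 274.1 mOsm/kg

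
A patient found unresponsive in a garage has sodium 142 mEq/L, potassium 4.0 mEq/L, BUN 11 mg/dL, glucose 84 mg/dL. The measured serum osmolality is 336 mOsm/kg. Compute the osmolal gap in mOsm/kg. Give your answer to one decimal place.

43.4 mOsm/kg

Calculated osmolality = 2·Na + glucose/18 + BUN/2.8
= 2·142 + 84/18 + 11/2.8
= 284 + 4.67 + 3.93
= 292.6 mOsm/kg ≈ 292.6 mOsm/kg
Osmolar gap = measured − calculated = 336 − 292.6 = 43.4 mOsm/kg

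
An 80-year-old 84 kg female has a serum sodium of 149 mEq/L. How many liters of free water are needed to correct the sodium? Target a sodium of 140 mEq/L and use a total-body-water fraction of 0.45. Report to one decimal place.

2.4 L

TBW = 0.45 · 84 = 37.8 L
Free water deficit = TBW · (Na/140 − 1)
= 37.8 · (149/140 − 1)
= 37.8 · 0.0643
= 2.43 L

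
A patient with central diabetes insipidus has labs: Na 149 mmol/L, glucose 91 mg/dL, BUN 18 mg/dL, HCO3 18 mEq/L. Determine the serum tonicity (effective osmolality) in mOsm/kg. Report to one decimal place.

Effective osmolality excludes urea (freely permeant across cell membranes):
2·Na + glucose/18
= 2·149 + 91/18
= 298 + 5.06
= 303.06 mOsm/kg

303.1 mOsm/kg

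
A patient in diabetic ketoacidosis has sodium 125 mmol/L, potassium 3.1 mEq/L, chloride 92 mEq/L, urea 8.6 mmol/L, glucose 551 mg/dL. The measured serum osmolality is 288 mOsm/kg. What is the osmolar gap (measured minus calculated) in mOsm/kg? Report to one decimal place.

-1.2 mOsm/kg

Calculated osmolality = 2·Na + glucose/18 + urea
= 2·125 + 551/18 + 8.6
= 250 + 30.61 + 8.60
= 289.21 mOsm/kg ≈ 289.2 mOsm/kg
Osmolar gap = measured − calculated = 288 − 289.2 = -1.2 mOsm/kg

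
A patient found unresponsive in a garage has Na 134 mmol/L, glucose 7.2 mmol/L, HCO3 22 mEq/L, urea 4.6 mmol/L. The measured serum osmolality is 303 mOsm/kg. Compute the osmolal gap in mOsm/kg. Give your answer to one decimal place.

Calculated osmolality = 2·Na + glucose + urea
= 2·134 + 7.2 + 4.6
= 268 + 7.20 + 4.60
= 279.8 mOsm/kg ≈ 279.8 mOsm/kg
Osmolar gap = measured − calculated = 303 − 279.8 = 23.2 mOsm/kg

23.2 mOsm/kg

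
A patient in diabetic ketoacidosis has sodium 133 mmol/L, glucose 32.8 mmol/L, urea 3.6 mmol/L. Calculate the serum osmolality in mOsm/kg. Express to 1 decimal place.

302.4 mOsm/kg

Calculated osmolality = 2·Na + glucose + urea
= 2·133 + 32.8 + 3.6
= 266 + 32.80 + 3.60
= 302.4 mOsm/kg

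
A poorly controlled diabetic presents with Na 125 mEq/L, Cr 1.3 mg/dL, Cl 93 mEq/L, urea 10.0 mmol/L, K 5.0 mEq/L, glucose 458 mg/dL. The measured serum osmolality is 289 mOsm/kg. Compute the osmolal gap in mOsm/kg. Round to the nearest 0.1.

3.6 mOsm/kg

Calculated osmolality = 2·Na + glucose/18 + urea
= 2·125 + 458/18 + 10
= 250 + 25.44 + 10
= 285.44 mOsm/kg ≈ 285.4 mOsm/kg
Osmolar gap = measured − calculated = 289 − 285.4 = 3.6 mOsm/kg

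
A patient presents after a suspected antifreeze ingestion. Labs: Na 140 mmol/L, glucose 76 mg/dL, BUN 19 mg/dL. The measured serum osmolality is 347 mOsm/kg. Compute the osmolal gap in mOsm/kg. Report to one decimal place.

Calculated osmolality = 2·Na + glucose/18 + BUN/2.8
= 2·140 + 76/18 + 19/2.8
= 280 + 4.22 + 6.79
= 291.01 mOsm/kg ≈ 291.0 mOsm/kg
Osmolar gap = measured − calculated = 347 − 291.0 = 56.0 mOsm/kg

56.0 mOsm/kg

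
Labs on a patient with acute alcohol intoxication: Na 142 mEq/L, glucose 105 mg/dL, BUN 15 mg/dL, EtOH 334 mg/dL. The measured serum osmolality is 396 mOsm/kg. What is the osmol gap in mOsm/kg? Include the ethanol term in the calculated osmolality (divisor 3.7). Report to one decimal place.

Calculated osmolality = 2·Na + glucose/18 + BUN/2.8 + ethanol/3.7
= 2·142 + 105/18 + 15/2.8 + 334/3.7
= 284 + 5.83 + 5.36 + 90.27
= 385.46 mOsm/kg ≈ 385.5 mOsm/kg
Osmolar gap = measured − calculated = 396 − 385.5 = 10.5 mOsm/kg

10.5 mOsm/kg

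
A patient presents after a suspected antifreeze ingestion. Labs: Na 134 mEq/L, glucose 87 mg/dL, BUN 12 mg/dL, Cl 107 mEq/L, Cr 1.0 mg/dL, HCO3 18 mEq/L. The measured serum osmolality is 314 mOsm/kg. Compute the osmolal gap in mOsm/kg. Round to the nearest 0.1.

36.9 mOsm/kg

Calculated osmolality = 2·Na + glucose/18 + BUN/2.8
= 2·134 + 87/18 + 12/2.8
= 268 + 4.83 + 4.29
= 277.12 mOsm/kg ≈ 277.1 mOsm/kg
Osmolar gap = measured − calculated = 314 − 277.1 = 36.9 mOsm/kg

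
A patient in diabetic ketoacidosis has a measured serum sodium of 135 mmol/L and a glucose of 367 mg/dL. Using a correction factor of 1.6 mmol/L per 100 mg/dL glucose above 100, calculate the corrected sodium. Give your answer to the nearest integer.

139 mmol/L

Corrected Na = measured Na + 1.6 · (glucose − 100)/100
= 135 + 1.6 · (367 − 100)/100
= 135 + 4.3
= 139.3 mmol/L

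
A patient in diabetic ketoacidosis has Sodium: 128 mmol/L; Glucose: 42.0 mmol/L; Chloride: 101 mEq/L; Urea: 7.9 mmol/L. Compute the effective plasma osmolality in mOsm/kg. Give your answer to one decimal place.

Effective osmolality excludes urea (freely permeant across cell membranes):
2·Na + glucose
= 2·128 + 42
= 256 + 42
= 298 mOsm/kg

298.0 mOsm/kg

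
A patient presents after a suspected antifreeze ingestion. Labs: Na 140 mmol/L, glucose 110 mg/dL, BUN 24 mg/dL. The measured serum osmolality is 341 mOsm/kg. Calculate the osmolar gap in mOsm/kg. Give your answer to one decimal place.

46.3 mOsm/kg

Calculated osmolality = 2·Na + glucose/18 + BUN/2.8
= 2·140 + 110/18 + 24/2.8
= 280 + 6.11 + 8.57
= 294.68 mOsm/kg ≈ 294.7 mOsm/kg
Osmolar gap = measured − calculated = 341 − 294.7 = 46.3 mOsm/kg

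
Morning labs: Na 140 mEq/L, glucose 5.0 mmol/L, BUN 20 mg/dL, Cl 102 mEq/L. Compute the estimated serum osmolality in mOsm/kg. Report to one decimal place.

Calculated osmolality = 2·Na + glucose + BUN/2.8
= 2·140 + 5 + 20/2.8
= 280 + 5 + 7.14
= 292.14 mOsm/kg

292.1 mOsm/kg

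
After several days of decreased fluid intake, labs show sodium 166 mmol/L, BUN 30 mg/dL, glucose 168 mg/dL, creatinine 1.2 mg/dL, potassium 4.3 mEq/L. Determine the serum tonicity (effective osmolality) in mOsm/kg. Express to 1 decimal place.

Effective osmolality excludes urea (freely permeant across cell membranes):
2·Na + glucose/18
= 2·166 + 168/18
= 332 + 9.33
= 341.33 mOsm/kg

341.3 mOsm/kg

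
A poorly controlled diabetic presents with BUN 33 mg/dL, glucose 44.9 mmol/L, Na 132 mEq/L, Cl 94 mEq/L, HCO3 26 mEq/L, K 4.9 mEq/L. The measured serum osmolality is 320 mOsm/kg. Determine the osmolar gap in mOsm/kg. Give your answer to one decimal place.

-0.7 mOsm/kg

Calculated osmolality = 2·Na + glucose + BUN/2.8
= 2·132 + 44.9 + 33/2.8
= 264 + 44.90 + 11.79
= 320.69 mOsm/kg ≈ 320.7 mOsm/kg
Osmolar gap = measured − calculated = 320 − 320.7 = -0.7 mOsm/kg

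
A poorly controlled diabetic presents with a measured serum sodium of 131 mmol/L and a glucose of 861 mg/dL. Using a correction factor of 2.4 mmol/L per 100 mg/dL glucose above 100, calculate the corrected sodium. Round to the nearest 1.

149 mmol/L

Corrected Na = measured Na + 2.4 · (glucose − 100)/100
= 131 + 2.4 · (861 − 100)/100
= 131 + 18.3
= 149.3 mmol/L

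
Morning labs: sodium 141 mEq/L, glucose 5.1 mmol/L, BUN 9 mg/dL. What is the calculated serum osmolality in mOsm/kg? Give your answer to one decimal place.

Calculated osmolality = 2·Na + glucose + BUN/2.8
= 2·141 + 5.1 + 9/2.8
= 282 + 5.10 + 3.21
= 290.31 mOsm/kg

290.3 mOsm/kg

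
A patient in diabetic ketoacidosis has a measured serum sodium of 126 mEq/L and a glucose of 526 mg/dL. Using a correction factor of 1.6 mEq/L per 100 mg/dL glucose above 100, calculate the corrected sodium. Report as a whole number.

133 mEq/L

Corrected Na = measured Na + 1.6 · (glucose − 100)/100
= 126 + 1.6 · (526 − 100)/100
= 126 + 6.8
= 132.8 mEq/L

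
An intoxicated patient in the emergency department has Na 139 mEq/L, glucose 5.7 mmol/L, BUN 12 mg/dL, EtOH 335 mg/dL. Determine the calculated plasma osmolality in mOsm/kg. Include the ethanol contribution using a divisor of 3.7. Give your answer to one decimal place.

Calculated osmolality = 2·Na + glucose + BUN/2.8 + ethanol/3.7
= 2·139 + 5.7 + 12/2.8 + 335/3.7
= 278 + 5.70 + 4.29 + 90.54
= 378.53 mOsm/kg

378.5 mOsm/kg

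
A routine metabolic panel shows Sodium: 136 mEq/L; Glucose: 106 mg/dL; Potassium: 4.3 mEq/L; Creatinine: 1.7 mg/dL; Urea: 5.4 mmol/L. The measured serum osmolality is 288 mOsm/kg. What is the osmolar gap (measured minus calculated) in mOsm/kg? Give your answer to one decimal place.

Calculated osmolality = 2·Na + glucose/18 + urea
= 2·136 + 106/18 + 5.4
= 272 + 5.89 + 5.40
= 283.29 mOsm/kg ≈ 283.3 mOsm/kg
Osmolar gap = measured − calculated = 288 − 283.3 = 4.7 mOsm/kg

4.7 mOsm/kg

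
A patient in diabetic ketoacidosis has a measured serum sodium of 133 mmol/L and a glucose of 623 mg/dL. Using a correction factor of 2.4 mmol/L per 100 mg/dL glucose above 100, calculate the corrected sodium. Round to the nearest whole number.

Corrected Na = measured Na + 2.4 · (glucose − 100)/100
= 133 + 2.4 · (623 − 100)/100
= 133 + 12.6
= 145.6 mmol/L

146 mmol/L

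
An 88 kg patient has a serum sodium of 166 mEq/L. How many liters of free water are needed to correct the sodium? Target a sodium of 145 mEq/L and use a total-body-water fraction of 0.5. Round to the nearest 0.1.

TBW = 0.5 · 88 = 44 L
Free water deficit = TBW · (Na/145 − 1)
= 44 · (166/145 − 1)
= 44 · 0.1448
= 6.37 L

6.4 L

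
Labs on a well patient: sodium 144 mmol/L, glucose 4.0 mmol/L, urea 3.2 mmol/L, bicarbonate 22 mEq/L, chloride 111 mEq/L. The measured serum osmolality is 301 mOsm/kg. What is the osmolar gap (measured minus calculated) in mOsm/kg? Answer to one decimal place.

Calculated osmolality = 2·Na + glucose + urea
= 2·144 + 4 + 3.2
= 288 + 4 + 3.20
= 295.2 mOsm/kg ≈ 295.2 mOsm/kg
Osmolar gap = measured − calculated = 301 − 295.2 = 5.8 mOsm/kg

5.8 mOsm/kg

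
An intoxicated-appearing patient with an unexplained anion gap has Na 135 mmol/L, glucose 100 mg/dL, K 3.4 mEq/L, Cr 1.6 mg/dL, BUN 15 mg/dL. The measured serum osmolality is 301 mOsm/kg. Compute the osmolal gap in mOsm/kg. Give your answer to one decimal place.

Calculated osmolality = 2·Na + glucose/18 + BUN/2.8
= 2·135 + 100/18 + 15/2.8
= 270 + 5.56 + 5.36
= 280.92 mOsm/kg ≈ 280.9 mOsm/kg
Osmolar gap = measured − calculated = 301 − 280.9 = 20.1 mOsm/kg

20.1 mOsm/kg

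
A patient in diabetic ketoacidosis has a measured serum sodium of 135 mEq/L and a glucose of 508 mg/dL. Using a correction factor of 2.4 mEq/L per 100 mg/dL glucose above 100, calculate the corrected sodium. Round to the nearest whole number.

145 mEq/L

Corrected Na = measured Na + 2.4 · (glucose − 100)/100
= 135 + 2.4 · (508 − 100)/100
= 135 + 9.8
= 144.8 mEq/L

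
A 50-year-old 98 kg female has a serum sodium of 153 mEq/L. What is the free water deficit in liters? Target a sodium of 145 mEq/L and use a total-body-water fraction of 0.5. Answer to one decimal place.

TBW = 0.5 · 98 = 49 L
Free water deficit = TBW · (Na/145 − 1)
= 49 · (153/145 − 1)
= 49 · 0.0552
= 2.7 L

2.7 L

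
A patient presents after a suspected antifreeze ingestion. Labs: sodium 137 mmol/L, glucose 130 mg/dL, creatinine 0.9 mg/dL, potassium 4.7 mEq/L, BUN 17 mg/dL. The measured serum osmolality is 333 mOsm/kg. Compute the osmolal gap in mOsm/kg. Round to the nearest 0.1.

Calculated osmolality = 2·Na + glucose/18 + BUN/2.8
= 2·137 + 130/18 + 17/2.8
= 274 + 7.22 + 6.07
= 287.29 mOsm/kg ≈ 287.3 mOsm/kg
Osmolar gap = measured − calculated = 333 − 287.3 = 45.7 mOsm/kg

45.7 mOsm/kg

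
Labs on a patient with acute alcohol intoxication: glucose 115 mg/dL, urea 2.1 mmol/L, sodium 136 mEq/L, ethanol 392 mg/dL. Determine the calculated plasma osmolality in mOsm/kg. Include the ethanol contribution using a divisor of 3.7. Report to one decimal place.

Calculated osmolality = 2·Na + glucose/18 + urea + ethanol/3.7
= 2·136 + 115/18 + 2.1 + 392/3.7
= 272 + 6.39 + 2.10 + 105.95
= 386.44 mOsm/kg

386.4 mOsm/kg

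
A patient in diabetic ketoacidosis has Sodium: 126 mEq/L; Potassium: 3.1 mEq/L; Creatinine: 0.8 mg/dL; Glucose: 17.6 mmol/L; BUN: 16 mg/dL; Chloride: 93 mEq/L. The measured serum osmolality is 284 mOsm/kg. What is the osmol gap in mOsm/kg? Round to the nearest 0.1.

Calculated osmolality = 2·Na + glucose + BUN/2.8
= 2·126 + 17.6 + 16/2.8
= 252 + 17.60 + 5.71
= 275.31 mOsm/kg ≈ 275.3 mOsm/kg
Osmolar gap = measured − calculated = 284 − 275.3 = 8.7 mOsm/kg

8.7 mOsm/kg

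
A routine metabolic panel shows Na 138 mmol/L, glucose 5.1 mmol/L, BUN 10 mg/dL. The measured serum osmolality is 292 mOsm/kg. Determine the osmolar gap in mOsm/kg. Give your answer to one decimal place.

Calculated osmolality = 2·Na + glucose + BUN/2.8
= 2·138 + 5.1 + 10/2.8
= 276 + 5.10 + 3.57
= 284.67 mOsm/kg ≈ 284.7 mOsm/kg
Osmolar gap = measured − calculated = 292 − 284.7 = 7.3 mOsm/kg

7.3 mOsm/kg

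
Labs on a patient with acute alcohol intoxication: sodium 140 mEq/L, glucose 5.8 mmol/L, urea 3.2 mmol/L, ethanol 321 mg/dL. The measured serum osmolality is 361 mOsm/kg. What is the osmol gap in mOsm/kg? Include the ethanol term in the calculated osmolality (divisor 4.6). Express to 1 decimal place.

Calculated osmolality = 2·Na + glucose + urea + ethanol/4.6
= 2·140 + 5.8 + 3.2 + 321/4.6
= 280 + 5.80 + 3.20 + 69.78
= 358.78 mOsm/kg ≈ 358.8 mOsm/kg
Osmolar gap = measured − calculated = 361 − 358.8 = 2.2 mOsm/kg

2.2 mOsm/kg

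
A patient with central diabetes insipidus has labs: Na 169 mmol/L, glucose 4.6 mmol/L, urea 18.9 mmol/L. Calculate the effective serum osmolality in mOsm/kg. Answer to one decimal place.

Effective osmolality excludes urea (freely permeant across cell membranes):
2·Na + glucose
= 2·169 + 4.6
= 338 + 4.6
= 342.6 mOsm/kg

342.6 mOsm/kg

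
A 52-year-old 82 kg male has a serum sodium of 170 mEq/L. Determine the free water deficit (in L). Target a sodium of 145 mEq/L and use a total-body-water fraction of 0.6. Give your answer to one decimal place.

8.5 L

TBW = 0.6 · 82 = 49.2 L
Free water deficit = TBW · (Na/145 − 1)
= 49.2 · (170/145 − 1)
= 49.2 · 0.1724
= 8.48 L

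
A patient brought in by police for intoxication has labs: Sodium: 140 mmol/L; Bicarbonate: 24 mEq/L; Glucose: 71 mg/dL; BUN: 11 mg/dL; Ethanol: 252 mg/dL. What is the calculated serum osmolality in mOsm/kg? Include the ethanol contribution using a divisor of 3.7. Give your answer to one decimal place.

Calculated osmolality = 2·Na + glucose/18 + BUN/2.8 + ethanol/3.7
= 2·140 + 71/18 + 11/2.8 + 252/3.7
= 280 + 3.94 + 3.93 + 68.11
= 355.98 mOsm/kg

356.0 mOsm/kg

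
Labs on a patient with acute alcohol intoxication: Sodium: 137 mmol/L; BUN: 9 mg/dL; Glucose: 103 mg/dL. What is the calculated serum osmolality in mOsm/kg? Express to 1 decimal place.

282.9 mOsm/kg

Calculated osmolality = 2·Na + glucose/18 + BUN/2.8
= 2·137 + 103/18 + 9/2.8
= 274 + 5.72 + 3.21
= 282.93 mOsm/kg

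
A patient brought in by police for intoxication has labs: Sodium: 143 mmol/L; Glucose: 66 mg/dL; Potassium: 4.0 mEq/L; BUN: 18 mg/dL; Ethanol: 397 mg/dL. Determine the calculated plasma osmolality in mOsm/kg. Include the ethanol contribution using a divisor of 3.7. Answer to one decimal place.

403.4 mOsm/kg

Calculated osmolality = 2·Na + glucose/18 + BUN/2.8 + ethanol/3.7
= 2·143 + 66/18 + 18/2.8 + 397/3.7
= 286 + 3.67 + 6.43 + 107.30
= 403.4 mOsm/kg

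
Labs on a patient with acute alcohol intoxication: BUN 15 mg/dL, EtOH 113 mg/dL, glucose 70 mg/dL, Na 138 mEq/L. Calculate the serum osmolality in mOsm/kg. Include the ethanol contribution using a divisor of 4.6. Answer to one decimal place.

Calculated osmolality = 2·Na + glucose/18 + BUN/2.8 + ethanol/4.6
= 2·138 + 70/18 + 15/2.8 + 113/4.6
= 276 + 3.89 + 5.36 + 24.57
= 309.82 mOsm/kg

309.8 mOsm/kg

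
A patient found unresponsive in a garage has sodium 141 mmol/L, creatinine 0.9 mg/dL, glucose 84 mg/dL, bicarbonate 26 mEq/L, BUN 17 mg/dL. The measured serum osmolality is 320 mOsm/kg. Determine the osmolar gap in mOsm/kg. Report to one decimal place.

Calculated osmolality = 2·Na + glucose/18 + BUN/2.8
= 2·141 + 84/18 + 17/2.8
= 282 + 4.67 + 6.07
= 292.74 mOsm/kg ≈ 292.7 mOsm/kg
Osmolar gap = measured − calculated = 320 − 292.7 = 27.3 mOsm/kg

27.3 mOsm/kg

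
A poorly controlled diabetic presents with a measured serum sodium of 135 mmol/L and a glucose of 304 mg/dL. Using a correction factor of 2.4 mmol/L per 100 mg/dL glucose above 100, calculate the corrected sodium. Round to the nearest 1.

Corrected Na = measured Na + 2.4 · (glucose − 100)/100
= 135 + 2.4 · (304 − 100)/100
= 135 + 4.9
= 139.9 mmol/L

140 mmol/L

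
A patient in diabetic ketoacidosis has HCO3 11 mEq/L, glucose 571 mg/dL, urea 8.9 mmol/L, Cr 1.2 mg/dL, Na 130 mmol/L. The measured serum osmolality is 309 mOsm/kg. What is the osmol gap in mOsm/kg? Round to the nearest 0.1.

8.4 mOsm/kg

Calculated osmolality = 2·Na + glucose/18 + urea
= 2·130 + 571/18 + 8.9
= 260 + 31.72 + 8.90
= 300.62 mOsm/kg ≈ 300.6 mOsm/kg
Osmolar gap = measured − calculated = 309 − 300.6 = 8.4 mOsm/kg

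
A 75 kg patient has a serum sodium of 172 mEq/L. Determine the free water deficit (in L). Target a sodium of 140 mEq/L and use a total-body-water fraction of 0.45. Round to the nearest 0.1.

TBW = 0.45 · 75 = 33.75 L
Free water deficit = TBW · (Na/140 − 1)
= 33.75 · (172/140 − 1)
= 33.75 · 0.2286
= 7.72 L

7.7 L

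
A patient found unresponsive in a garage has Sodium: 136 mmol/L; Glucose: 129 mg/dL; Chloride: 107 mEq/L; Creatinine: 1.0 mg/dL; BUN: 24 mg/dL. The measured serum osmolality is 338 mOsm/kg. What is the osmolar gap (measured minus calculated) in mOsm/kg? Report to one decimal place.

Calculated osmolality = 2·Na + glucose/18 + BUN/2.8
= 2·136 + 129/18 + 24/2.8
= 272 + 7.17 + 8.57
= 287.74 mOsm/kg ≈ 287.7 mOsm/kg
Osmolar gap = measured − calculated = 338 − 287.7 = 50.3 mOsm/kg

50.3 mOsm/kg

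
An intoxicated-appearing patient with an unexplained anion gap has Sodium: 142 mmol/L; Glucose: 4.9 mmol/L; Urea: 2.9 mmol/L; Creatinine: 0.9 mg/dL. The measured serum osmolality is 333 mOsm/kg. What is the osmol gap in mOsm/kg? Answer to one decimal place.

Calculated osmolality = 2·Na + glucose + urea
= 2·142 + 4.9 + 2.9
= 284 + 4.90 + 2.90
= 291.8 mOsm/kg ≈ 291.8 mOsm/kg
Osmolar gap = measured − calculated = 333 − 291.8 = 41.2 mOsm/kg

41.2 mOsm/kg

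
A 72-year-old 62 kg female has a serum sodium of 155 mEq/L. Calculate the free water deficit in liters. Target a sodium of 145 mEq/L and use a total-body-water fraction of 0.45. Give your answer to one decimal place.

1.9 L

TBW = 0.45 · 62 = 27.9 L
Free water deficit = TBW · (Na/145 − 1)
= 27.9 · (155/145 − 1)
= 27.9 · 0.069
= 1.93 L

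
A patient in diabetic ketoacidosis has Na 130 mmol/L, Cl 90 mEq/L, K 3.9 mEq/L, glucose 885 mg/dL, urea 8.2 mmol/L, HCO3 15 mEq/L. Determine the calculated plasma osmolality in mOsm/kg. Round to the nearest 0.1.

Calculated osmolality = 2·Na + glucose/18 + urea
= 2·130 + 885/18 + 8.2
= 260 + 49.17 + 8.20
= 317.37 mOsm/kg

317.4 mOsm/kg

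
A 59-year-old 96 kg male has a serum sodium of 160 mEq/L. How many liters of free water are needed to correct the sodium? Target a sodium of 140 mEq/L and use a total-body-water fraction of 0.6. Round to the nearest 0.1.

8.2 L

TBW = 0.6 · 96 = 57.6 L
Free water deficit = TBW · (Na/140 − 1)
= 57.6 · (160/140 − 1)
= 57.6 · 0.1429
= 8.23 L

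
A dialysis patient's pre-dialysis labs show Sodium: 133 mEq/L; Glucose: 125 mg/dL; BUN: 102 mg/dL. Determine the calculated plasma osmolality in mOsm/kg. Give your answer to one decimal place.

309.4 mOsm/kg

Calculated osmolality = 2·Na + glucose/18 + BUN/2.8
= 2·133 + 125/18 + 102/2.8
= 266 + 6.94 + 36.43
= 309.37 mOsm/kg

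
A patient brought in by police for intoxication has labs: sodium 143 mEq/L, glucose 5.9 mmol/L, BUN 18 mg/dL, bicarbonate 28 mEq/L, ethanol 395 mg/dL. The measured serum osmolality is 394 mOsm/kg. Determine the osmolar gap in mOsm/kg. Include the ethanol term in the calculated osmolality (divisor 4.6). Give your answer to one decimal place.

Calculated osmolality = 2·Na + glucose + BUN/2.8 + ethanol/4.6
= 2·143 + 5.9 + 18/2.8 + 395/4.6
= 286 + 5.90 + 6.43 + 85.87
= 384.2 mOsm/kg ≈ 384.2 mOsm/kg
Osmolar gap = measured − calculated = 394 − 384.2 = 9.8 mOsm/kg

9.8 mOsm/kg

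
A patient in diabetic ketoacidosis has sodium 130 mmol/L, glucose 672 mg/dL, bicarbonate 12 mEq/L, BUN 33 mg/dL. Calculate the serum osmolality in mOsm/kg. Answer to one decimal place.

Calculated osmolality = 2·Na + glucose/18 + BUN/2.8
= 2·130 + 672/18 + 33/2.8
= 260 + 37.33 + 11.79
= 309.12 mOsm/kg

309.1 mOsm/kg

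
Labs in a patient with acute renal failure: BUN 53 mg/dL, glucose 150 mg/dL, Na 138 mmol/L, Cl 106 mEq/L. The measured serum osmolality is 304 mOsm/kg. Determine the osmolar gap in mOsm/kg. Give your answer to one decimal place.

0.7 mOsm/kg

Calculated osmolality = 2·Na + glucose/18 + BUN/2.8
= 2·138 + 150/18 + 53/2.8
= 276 + 8.33 + 18.93
= 303.26 mOsm/kg ≈ 303.3 mOsm/kg
Osmolar gap = measured − calculated = 304 − 303.3 = 0.7 mOsm/kg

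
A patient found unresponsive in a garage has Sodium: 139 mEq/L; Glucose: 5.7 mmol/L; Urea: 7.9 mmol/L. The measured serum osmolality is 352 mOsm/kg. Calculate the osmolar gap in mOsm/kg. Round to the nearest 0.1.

60.4 mOsm/kg

Calculated osmolality = 2·Na + glucose + urea
= 2·139 + 5.7 + 7.9
= 278 + 5.70 + 7.90
= 291.6 mOsm/kg ≈ 291.6 mOsm/kg
Osmolar gap = measured − calculated = 352 − 291.6 = 60.4 mOsm/kg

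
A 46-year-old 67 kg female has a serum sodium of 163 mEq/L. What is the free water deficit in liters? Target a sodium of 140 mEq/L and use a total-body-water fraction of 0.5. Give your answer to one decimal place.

TBW = 0.5 · 67 = 33.5 L
Free water deficit = TBW · (Na/140 − 1)
= 33.5 · (163/140 − 1)
= 33.5 · 0.1643
= 5.5 L

5.5 L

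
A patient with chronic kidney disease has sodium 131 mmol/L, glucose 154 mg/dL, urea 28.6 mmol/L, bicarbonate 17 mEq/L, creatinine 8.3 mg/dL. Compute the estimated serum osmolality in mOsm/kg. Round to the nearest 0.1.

Calculated osmolality = 2·Na + glucose/18 + urea
= 2·131 + 154/18 + 28.6
= 262 + 8.56 + 28.60
= 299.16 mOsm/kg

299.2 mOsm/kg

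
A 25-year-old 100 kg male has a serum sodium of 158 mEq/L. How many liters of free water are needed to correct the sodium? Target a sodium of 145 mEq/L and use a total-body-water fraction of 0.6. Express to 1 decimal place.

5.4 L

TBW = 0.6 · 100 = 60 L
Free water deficit = TBW · (Na/145 − 1)
= 60 · (158/145 − 1)
= 60 · 0.0897
= 5.38 L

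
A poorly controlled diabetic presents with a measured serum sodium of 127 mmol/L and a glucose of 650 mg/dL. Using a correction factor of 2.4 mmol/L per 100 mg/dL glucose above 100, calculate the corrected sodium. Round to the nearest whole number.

140 mmol/L

Corrected Na = measured Na + 2.4 · (glucose − 100)/100
= 127 + 2.4 · (650 − 100)/100
= 127 + 13.2
= 140.2 mmol/L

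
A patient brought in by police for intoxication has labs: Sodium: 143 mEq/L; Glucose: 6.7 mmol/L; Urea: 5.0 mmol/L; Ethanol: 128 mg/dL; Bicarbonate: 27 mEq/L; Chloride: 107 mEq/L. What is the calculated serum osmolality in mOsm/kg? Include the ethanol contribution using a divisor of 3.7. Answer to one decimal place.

332.3 mOsm/kg

Calculated osmolality = 2·Na + glucose + urea + ethanol/3.7
= 2·143 + 6.7 + 5 + 128/3.7
= 286 + 6.70 + 5 + 34.59
= 332.29 mOsm/kg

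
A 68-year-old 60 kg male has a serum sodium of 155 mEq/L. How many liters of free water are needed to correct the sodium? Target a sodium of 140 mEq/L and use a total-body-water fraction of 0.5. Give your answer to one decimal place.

TBW = 0.5 · 60 = 30 L
Free water deficit = TBW · (Na/140 − 1)
= 30 · (155/140 − 1)
= 30 · 0.1071
= 3.21 L

3.2 L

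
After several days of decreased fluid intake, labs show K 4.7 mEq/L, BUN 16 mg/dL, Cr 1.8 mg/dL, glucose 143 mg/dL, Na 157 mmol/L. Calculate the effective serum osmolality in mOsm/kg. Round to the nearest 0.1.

Effective osmolality excludes urea (freely permeant across cell membranes):
2·Na + glucose/18
= 2·157 + 143/18
= 314 + 7.94
= 321.94 mOsm/kg

321.9 mOsm/kg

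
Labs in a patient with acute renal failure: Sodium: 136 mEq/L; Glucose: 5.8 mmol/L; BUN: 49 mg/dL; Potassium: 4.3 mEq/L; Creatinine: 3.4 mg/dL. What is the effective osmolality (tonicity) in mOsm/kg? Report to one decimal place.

Effective osmolality excludes urea (freely permeant across cell membranes):
2·Na + glucose
= 2·136 + 5.8
= 272 + 5.8
= 277.8 mOsm/kg

277.8 mOsm/kg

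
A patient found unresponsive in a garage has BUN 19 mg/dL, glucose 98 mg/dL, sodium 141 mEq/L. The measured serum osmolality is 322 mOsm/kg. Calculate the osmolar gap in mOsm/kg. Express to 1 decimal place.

27.8 mOsm/kg

Calculated osmolality = 2·Na + glucose/18 + BUN/2.8
= 2·141 + 98/18 + 19/2.8
= 282 + 5.44 + 6.79
= 294.23 mOsm/kg ≈ 294.2 mOsm/kg
Osmolar gap = measured − calculated = 322 − 294.2 = 27.8 mOsm/kg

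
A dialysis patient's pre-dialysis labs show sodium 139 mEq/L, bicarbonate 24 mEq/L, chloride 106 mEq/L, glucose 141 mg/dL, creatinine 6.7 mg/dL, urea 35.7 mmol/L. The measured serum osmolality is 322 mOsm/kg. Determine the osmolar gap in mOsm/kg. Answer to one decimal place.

0.5 mOsm/kg

Calculated osmolality = 2·Na + glucose/18 + urea
= 2·139 + 141/18 + 35.7
= 278 + 7.83 + 35.70
= 321.53 mOsm/kg ≈ 321.5 mOsm/kg
Osmolar gap = measured − calculated = 322 − 321.5 = 0.5 mOsm/kg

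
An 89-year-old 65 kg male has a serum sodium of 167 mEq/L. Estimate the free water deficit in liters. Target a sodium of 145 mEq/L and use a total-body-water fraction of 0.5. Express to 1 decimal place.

4.9 L

TBW = 0.5 · 65 = 32.5 L
Free water deficit = TBW · (Na/145 − 1)
= 32.5 · (167/145 − 1)
= 32.5 · 0.1517
= 4.93 L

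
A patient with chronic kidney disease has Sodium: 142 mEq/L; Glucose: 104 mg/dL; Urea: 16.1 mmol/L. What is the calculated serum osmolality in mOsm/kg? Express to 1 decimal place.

305.9 mOsm/kg

Calculated osmolality = 2·Na + glucose/18 + urea
= 2·142 + 104/18 + 16.1
= 284 + 5.78 + 16.10
= 305.88 mOsm/kg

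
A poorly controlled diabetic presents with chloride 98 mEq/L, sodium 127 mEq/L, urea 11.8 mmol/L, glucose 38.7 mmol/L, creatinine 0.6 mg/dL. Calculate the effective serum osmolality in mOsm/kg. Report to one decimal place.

Effective osmolality excludes urea (freely permeant across cell membranes):
2·Na + glucose
= 2·127 + 38.7
= 254 + 38.7
= 292.7 mOsm/kg

292.7 mOsm/kg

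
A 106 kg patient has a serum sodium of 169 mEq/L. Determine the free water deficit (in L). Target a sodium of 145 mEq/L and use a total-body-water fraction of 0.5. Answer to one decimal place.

8.8 L

TBW = 0.5 · 106 = 53 L
Free water deficit = TBW · (Na/145 − 1)
= 53 · (169/145 − 1)
= 53 · 0.1655
= 8.77 L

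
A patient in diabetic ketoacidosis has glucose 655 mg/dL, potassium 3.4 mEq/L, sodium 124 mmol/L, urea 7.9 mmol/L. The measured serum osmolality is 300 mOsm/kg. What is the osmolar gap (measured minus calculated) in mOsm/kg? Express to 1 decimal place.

Calculated osmolality = 2·Na + glucose/18 + urea
= 2·124 + 655/18 + 7.9
= 248 + 36.39 + 7.90
= 292.29 mOsm/kg ≈ 292.3 mOsm/kg
Osmolar gap = measured − calculated = 300 − 292.3 = 7.7 mOsm/kg

7.7 mOsm/kg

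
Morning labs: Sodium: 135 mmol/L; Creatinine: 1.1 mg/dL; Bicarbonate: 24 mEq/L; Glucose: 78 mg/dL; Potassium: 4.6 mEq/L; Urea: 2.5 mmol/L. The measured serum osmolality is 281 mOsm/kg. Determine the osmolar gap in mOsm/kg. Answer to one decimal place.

Calculated osmolality = 2·Na + glucose/18 + urea
= 2·135 + 78/18 + 2.5
= 270 + 4.33 + 2.50
= 276.83 mOsm/kg ≈ 276.8 mOsm/kg
Osmolar gap = measured − calculated = 281 − 276.8 = 4.2 mOsm/kg

4.2 mOsm/kg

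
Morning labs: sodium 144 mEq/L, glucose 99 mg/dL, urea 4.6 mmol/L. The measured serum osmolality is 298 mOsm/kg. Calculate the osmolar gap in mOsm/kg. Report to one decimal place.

-0.1 mOsm/kg

Calculated osmolality = 2·Na + glucose/18 + urea
= 2·144 + 99/18 + 4.6
= 288 + 5.50 + 4.60
= 298.1 mOsm/kg ≈ 298.1 mOsm/kg
Osmolar gap = measured − calculated = 298 − 298.1 = -0.1 mOsm/kg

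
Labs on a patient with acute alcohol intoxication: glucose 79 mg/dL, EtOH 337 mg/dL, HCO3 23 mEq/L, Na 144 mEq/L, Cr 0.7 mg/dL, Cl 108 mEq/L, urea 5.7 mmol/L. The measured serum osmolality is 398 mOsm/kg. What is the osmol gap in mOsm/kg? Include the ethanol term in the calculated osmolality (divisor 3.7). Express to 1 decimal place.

8.8 mOsm/kg

Calculated osmolality = 2·Na + glucose/18 + urea + ethanol/3.7
= 2·144 + 79/18 + 5.7 + 337/3.7
= 288 + 4.39 + 5.70 + 91.08
= 389.17 mOsm/kg ≈ 389.2 mOsm/kg
Osmolar gap = measured − calculated = 398 − 389.2 = 8.8 mOsm/kg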